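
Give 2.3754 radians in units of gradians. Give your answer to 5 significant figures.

151.22 gradians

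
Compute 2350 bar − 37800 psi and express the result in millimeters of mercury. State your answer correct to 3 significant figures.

2350 bar = 1.76264e+6 mmHg and 37800 psi = 1.95482e+6 mmHg.
1.76264e+6 − 1.95482e+6 ≈ -192000 mmHg.

-192000 millimeters of mercury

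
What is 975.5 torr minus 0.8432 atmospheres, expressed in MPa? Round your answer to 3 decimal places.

0.045 megapascals

975.5 torr = 0.130056 MPa and 0.8432 atm = 0.0854372 MPa.
0.130056 − 0.0854372 ≈ 0.045 MPa.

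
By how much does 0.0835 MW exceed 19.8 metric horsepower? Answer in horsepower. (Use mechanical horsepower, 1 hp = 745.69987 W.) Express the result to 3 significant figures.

0.0835 MW = 111.975 hp and 19.8 PS = 19.5291 hp.
111.975 − 19.5291 ≈ 92.4 hp.

92.4 hp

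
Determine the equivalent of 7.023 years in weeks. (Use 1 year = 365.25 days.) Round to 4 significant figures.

366.5 weeks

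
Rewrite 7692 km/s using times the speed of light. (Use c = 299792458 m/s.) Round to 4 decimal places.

1 kilometer per second = 3.33564 × 10^-6 c.
So 7692 × 3.33564 × 10^-6 ≈ 0.0257 c.

0.0257 c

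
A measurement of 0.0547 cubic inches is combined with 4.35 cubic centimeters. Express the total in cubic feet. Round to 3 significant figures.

0.000185 cubic feet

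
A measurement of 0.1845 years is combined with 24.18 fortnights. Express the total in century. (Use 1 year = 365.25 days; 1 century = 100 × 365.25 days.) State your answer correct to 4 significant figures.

0.01111 century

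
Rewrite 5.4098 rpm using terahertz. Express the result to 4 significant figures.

9.016e-14 terahertz

1 revolution per minute = 1.66667e-14 THz.
5.4098 × 1.66667e-14 ≈ 9.016e-14 THz.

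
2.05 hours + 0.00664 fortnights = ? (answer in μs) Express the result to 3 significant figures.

2.05 h = 7.38000e+9 μs and 0.00664 fortnight = 8.03174e+9 μs.
7.38000e+9 + 8.03174e+9 ≈ 1.54e+10 μs.

1.54e+10 μs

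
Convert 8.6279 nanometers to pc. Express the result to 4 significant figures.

2.796 × 10^-25 pc

1 nanometer = 3.24078 × 10^-26 pc.
So 8.6279 × 3.24078 × 10^-26 ≈ 2.796 × 10^-25 pc.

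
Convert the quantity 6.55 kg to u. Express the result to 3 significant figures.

3.94 × 10^27 u

1 kilogram = 6.02214 × 10^26 atomic mass units.
Thus 6.55 × 6.02214 × 10^26 ≈ 3.94 × 10^27 u.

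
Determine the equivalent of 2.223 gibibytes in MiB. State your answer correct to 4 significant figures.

2276 MiB

1 GiB = 1024.00 mebibytes.
So 2.223 × 1024.00 ≈ 2276 MiB.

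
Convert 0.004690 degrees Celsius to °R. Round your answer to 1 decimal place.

°R = (°C + 273.15) × 9/5.
Applying the formula gives 491.7 °R.

491.7 °R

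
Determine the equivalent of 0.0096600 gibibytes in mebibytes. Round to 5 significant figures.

1 gibibyte = 1024.00 MiB.
0.0096600 × 1024.00 ≈ 9.8918 MiB.

9.8918 MiB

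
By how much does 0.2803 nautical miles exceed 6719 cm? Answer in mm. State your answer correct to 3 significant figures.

0.2803 nmi = 519116 mm and 6719 cm = 67190.0 mm.
519116 − 67190.0 ≈ 452000 mm.

452000 mm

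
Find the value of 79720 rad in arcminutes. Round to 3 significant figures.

2.74 × 10^8 arcmin

1 radian = 3437.75 arcminutes.
Then 79720 × 3437.75 ≈ 2.74 × 10^8 arcmin.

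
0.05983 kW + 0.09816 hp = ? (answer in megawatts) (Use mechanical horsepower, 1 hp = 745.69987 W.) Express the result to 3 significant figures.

0.000133 MW

0.05983 kW = 5.98300e-5 MW and 0.09816 hp = 7.31979e-5 MW.
5.98300e-5 + 7.31979e-5 ≈ 0.000133 MW.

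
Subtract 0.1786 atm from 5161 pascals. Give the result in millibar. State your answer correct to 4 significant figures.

-129.4 mbar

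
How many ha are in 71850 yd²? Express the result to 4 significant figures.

1 yd² = 8.36127 × 10^-5 ha.
So 71850 × 8.36127 × 10^-5 ≈ 6.008 ha.

6.008 hectares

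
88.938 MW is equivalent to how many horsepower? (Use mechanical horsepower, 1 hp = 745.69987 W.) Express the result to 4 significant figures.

119300 hp

1 MW = 1341.02 hp.
So 88.938 × 1341.02 ≈ 119300 hp.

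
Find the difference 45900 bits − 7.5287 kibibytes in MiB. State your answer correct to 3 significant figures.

-0.00188 MiB

45900 bit = 0.00547171 MiB and 7.5287 KiB = 0.00735225 MiB.
0.00547171 − 0.00735225 ≈ -0.00188 MiB.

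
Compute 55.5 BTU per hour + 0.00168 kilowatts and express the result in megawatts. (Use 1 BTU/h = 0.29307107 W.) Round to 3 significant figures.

1.79 × 10^-5 MW

55.5 BTU/h = 1.62654 × 10^-5 MW and 0.00168 kW = 1.68000 × 10^-6 MW.
1.62654 × 10^-5 + 1.68000 × 10^-6 ≈ 1.79 × 10^-5 MW.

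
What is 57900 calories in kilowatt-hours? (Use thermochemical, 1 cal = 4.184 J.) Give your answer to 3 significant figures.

0.0673 kWh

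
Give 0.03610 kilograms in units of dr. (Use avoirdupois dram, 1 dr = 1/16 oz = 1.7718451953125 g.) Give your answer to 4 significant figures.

20.37 drams

1 kg = 564.383 drams.
0.03610 × 564.383 ≈ 20.37 dr.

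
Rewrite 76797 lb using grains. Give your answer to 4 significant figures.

1 lb = 7000.00 grains.
Then 76797 × 7000.00 ≈ 5.376 × 10^8 gr.

5.376 × 10^8 grains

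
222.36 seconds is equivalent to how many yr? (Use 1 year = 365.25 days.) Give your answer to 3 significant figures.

7.05e-6 yr

1 s = 3.16881e-8 yr.
So 222.36 × 3.16881e-8 ≈ 7.05e-6 yr.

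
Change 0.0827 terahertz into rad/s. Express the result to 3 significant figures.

5.20 × 10^11 radians per second

1 THz = 6.28319 × 10^12 radians per second.
So 0.0827 × 6.28319 × 10^12 ≈ 5.20 × 10^11 rad/s.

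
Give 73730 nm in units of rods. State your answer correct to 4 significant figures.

1 nm = 1.98839e-10 rod.
73730 × 1.98839e-10 ≈ 1.466e-5 rod.

1.466e-5 rods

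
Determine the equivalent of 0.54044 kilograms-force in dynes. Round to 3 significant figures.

530000 dyn

1 kilogram-force = 980665 dyn.
0.54044 × 980665 ≈ 530000 dyn.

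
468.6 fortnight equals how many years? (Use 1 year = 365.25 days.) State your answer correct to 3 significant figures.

18.0 yr

1 fortnight = 0.0383299 yr.
468.6 × 0.0383299 ≈ 18.0 yr.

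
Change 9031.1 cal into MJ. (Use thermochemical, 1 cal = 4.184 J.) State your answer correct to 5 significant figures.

0.037786 megajoules

1 cal = 4.18400 × 10^-6 megajoules.
So 9031.1 × 4.18400 × 10^-6 ≈ 0.037786 MJ.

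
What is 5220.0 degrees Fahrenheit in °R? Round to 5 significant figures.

°R = °F + 459.67.
Applying the formula gives 5679.7 °R.

5679.7 °R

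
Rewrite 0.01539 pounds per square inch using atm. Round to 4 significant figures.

1 pound per square inch = 0.0680460 atm.
Then 0.01539 × 0.0680460 ≈ 0.001047 atm.

0.001047 atm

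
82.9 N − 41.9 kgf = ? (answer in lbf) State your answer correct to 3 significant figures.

-73.7 pounds-force

82.9 N = 18.6367 lbf and 41.9 kgf = 92.3737 lbf.
18.6367 − 92.3737 ≈ -73.7 lbf.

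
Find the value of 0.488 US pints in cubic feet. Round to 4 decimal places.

0.0082 cubic feet

1 US pint = 0.0167101 ft³.
So 0.488 × 0.0167101 ≈ 0.0082 ft³.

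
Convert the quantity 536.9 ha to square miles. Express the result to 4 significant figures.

2.073 mi²

1 hectare = 0.00386102 square miles.
Thus 536.9 × 0.00386102 ≈ 2.073 mi².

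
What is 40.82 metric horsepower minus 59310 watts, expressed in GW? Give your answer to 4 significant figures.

-2.929 × 10^-5 gigawatts

40.82 PS = 3.00231 × 10^-5 GW and 59310 W = 5.93100 × 10^-5 GW.
3.00231 × 10^-5 − 5.93100 × 10^-5 ≈ -2.929 × 10^-5 GW.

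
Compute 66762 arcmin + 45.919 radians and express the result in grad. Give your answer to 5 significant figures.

66762 arcmin = 1236.33 grad and 45.919 rad = 2923.29 grad.
1236.33 + 2923.29 ≈ 4159.6 grad.

4159.6 grad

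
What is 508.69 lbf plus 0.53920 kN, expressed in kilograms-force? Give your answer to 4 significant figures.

508.69 lbf = 230.738 kgf and 0.53920 kN = 54.9831 kgf.
230.738 + 54.9831 ≈ 285.7 kgf.

285.7 kilograms-force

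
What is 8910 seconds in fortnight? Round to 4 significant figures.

0.007366 fortnight

1 s = 8.26720 × 10^-7 fortnight.
8910 × 8.26720 × 10^-7 ≈ 0.007366 fortnight.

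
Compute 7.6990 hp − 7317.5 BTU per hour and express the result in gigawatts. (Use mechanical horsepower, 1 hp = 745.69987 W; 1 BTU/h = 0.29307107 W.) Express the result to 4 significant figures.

3.597e-6 gigawatts

7.6990 hp = 5.74114e-6 GW and 7317.5 BTU/h = 2.14455e-6 GW.
5.74114e-6 − 2.14455e-6 ≈ 3.597e-6 GW.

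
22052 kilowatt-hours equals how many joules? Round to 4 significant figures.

7.939 × 10^10 J

1 kilowatt-hour = 3.60000 × 10^6 J.
Thus 22052 × 3.60000 × 10^6 ≈ 7.939 × 10^10 J.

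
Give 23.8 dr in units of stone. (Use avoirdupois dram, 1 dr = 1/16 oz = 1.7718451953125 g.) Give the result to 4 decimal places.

1 dr = 0.000279018 stone.
Then 23.8 × 0.000279018 ≈ 0.0066 st.

0.0066 stone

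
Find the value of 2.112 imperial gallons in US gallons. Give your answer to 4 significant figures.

2.536 US gal

1 imperial gallon = 1.20095 US gal.
2.112 × 1.20095 ≈ 2.536 US gal.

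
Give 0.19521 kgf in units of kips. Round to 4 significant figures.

0.0004304 kips

1 kilogram-force = 0.00220462 kip.
Then 0.19521 × 0.00220462 ≈ 0.0004304 kip.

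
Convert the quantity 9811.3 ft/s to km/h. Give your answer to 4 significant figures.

10770 km/h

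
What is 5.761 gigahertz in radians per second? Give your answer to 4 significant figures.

3.620e+10 radians per second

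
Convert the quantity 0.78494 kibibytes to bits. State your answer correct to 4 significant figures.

1 KiB = 8192.00 bit.
Then 0.78494 × 8192.00 ≈ 6430 bit.

6430 bits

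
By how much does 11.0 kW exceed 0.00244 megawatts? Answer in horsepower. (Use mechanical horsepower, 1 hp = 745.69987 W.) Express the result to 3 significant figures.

11.0 kW = 14.7512 hp and 0.00244 MW = 3.27209 hp.
14.7512 − 3.27209 ≈ 11.5 hp.

11.5 hp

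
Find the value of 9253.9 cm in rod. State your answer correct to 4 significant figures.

1 cm = 0.00198839 rods.
9253.9 × 0.00198839 ≈ 18.40 rod.

18.40 rods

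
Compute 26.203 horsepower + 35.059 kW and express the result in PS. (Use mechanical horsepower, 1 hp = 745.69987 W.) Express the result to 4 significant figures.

26.203 hp = 26.5664 PS and 35.059 kW = 47.6670 PS.
26.5664 + 47.6670 ≈ 74.23 PS.

74.23 PS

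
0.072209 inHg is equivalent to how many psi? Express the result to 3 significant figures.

0.0355 pounds per square inch

1 inch of mercury = 0.491154 pounds per square inch.
0.072209 × 0.491154 ≈ 0.0355 psi.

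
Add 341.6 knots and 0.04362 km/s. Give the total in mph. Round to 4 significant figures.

490.7 mph

341.6 kn = 393.106 mph and 0.04362 km/s = 97.5752 mph.
393.106 + 97.5752 ≈ 490.7 mph.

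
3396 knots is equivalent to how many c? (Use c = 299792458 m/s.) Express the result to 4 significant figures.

1 kn = 1.71600 × 10^-9 times the speed of light.
Thus 3396 × 1.71600 × 10^-9 ≈ 5.828 × 10^-6 c.

5.828 × 10^-6 c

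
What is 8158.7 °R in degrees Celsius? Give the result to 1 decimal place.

°R = (°C + 273.15) × 9/5.
Applying the formula gives 4259.5 °C.

4259.5 °C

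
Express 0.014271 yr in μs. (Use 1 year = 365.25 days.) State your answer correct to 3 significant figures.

4.50e+11 μs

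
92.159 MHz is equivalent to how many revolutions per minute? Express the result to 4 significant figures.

1 MHz = 6.00000e+7 rpm.
So 92.159 × 6.00000e+7 ≈ 5.530e+9 rpm.

5.530e+9 rpm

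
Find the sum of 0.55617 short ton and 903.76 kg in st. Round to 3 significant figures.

222 st

0.55617 short ton = 79.4529 st and 903.76 kg = 142.318 st.
79.4529 + 142.318 ≈ 222 st.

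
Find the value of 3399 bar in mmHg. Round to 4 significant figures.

2.549e+6 mmHg

1 bar = 750.062 mmHg.
Then 3399 × 750.062 ≈ 2.549e+6 mmHg.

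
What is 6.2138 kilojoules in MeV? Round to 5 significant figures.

3.8783e+16 MeV

1 kJ = 6.24151e+15 MeV.
6.2138 × 6.24151e+15 ≈ 3.8783e+16 MeV.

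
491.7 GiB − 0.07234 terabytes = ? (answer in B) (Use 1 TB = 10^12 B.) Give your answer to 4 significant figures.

491.7 GiB = 5.27959e+11 B and 0.07234 TB = 7.23400e+10 B.
5.27959e+11 − 7.23400e+10 ≈ 4.556e+11 B.

4.556e+11 bytes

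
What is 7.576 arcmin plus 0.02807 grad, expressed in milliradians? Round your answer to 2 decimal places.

2.64 milliradians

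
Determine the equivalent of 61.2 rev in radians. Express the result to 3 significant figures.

1 revolution = 6.28319 rad.
61.2 × 6.28319 ≈ 385 rad.

385 radians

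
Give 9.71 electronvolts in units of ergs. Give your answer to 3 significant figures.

1.56 × 10^-11 erg

1 eV = 1.60218 × 10^-12 ergs.
So 9.71 × 1.60218 × 10^-12 ≈ 1.56 × 10^-11 erg.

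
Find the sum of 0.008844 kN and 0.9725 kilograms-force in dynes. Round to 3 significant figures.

1.84e+6 dynes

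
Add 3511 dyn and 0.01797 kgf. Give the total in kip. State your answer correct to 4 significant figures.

3511 dyn = 7.89304e-6 kip and 0.01797 kgf = 3.96171e-5 kip.
7.89304e-6 + 3.96171e-5 ≈ 4.751e-5 kip.

4.751e-5 kips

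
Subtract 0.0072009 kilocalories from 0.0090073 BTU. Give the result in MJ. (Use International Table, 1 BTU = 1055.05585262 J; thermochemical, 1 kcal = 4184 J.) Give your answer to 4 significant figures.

0.0090073 BTU = 9.50320e-6 MJ and 0.0072009 kcal = 3.01286e-5 MJ.
9.50320e-6 − 3.01286e-5 ≈ -2.063e-5 MJ.

-2.063e-5 MJ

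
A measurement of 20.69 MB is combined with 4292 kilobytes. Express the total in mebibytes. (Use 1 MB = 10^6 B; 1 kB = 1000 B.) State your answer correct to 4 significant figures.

23.82 MiB

20.69 MB = 19.7315 MiB and 4292 kB = 4.09317 MiB.
19.7315 + 4.09317 ≈ 23.82 MiB.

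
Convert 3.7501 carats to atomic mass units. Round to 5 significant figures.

1 ct = 1.20443e+23 u.
So 3.7501 × 1.20443e+23 ≈ 4.5167e+23 u.

4.5167e+23 atomic mass units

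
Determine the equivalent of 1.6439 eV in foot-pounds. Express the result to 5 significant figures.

1.9426e-19 ft·lbf

1 electronvolt = 1.18170e-19 ft·lbf.
1.6439 × 1.18170e-19 ≈ 1.9426e-19 ft·lbf.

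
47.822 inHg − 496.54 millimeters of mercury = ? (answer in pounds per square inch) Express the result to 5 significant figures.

13.886 pounds per square inch

47.822 inHg = 23.48797 psi and 496.54 mmHg = 9.601483 psi.
23.48797 − 9.601483 ≈ 13.886 psi.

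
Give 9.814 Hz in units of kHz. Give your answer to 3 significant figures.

0.00981 kHz

1 Hz = 0.00100000 kHz.
Thus 9.814 × 0.00100000 ≈ 0.00981 kHz.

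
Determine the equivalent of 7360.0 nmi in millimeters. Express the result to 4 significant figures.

1.363 × 10^10 mm

1 nmi = 1.85200 × 10^6 mm.
Then 7360.0 × 1.85200 × 10^6 ≈ 1.363 × 10^10 mm.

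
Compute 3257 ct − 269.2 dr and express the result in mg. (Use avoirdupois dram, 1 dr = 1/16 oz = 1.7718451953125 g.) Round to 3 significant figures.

174000 milligrams

3257 ct = 651400 mg and 269.2 dr = 476981 mg.
651400 − 476981 ≈ 174000 mg.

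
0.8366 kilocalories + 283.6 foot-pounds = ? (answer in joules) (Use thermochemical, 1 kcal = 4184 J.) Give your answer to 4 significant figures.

3885 joules

0.8366 kcal = 3500.33 J and 283.6 ft·lbf = 384.510 J.
3500.33 + 384.510 ≈ 3885 J.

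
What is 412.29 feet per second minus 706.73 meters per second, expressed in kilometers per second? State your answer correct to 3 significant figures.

-0.581 kilometers per second

412.29 ft/s = 0.125666 km/s and 706.73 m/s = 0.706730 km/s.
0.125666 − 0.706730 ≈ -0.581 km/s.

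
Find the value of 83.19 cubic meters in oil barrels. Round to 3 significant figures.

1 m³ = 6.28981 bbl.
So 83.19 × 6.28981 ≈ 523 bbl.

523 bbl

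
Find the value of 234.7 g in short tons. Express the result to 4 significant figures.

1 gram = 1.10231e-6 short ton.
Thus 234.7 × 1.10231e-6 ≈ 0.0002587 short ton.

0.0002587 short tons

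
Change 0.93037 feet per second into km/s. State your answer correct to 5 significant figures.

0.00028358 kilometers per second

1 foot per second = 0.000304800 kilometers per second.
Thus 0.93037 × 0.000304800 ≈ 0.00028358 km/s.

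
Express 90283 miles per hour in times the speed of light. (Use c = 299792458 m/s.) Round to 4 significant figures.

1 mph = 1.49116 × 10^-9 c.
Then 90283 × 1.49116 × 10^-9 ≈ 0.0001346 c.

0.0001346 times the speed of light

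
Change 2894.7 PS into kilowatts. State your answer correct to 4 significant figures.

1 PS = 0.735499 kW.
So 2894.7 × 0.735499 ≈ 2129 kW.

2129 kilowatts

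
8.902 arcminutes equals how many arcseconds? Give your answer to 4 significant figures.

1 arcminute = 60.0000 arcseconds.
Thus 8.902 × 60.0000 ≈ 534.1 arcsec.

534.1 arcsec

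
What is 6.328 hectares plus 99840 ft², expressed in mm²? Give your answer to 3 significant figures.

7.26e+10 square millimeters

6.328 ha = 6.32800e+10 mm² and 99840 ft² = 9.27544e+9 mm².
6.32800e+10 + 9.27544e+9 ≈ 7.26e+10 mm².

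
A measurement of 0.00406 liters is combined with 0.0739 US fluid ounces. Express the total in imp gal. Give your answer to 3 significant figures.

0.00137 imp gal

0.00406 L = 0.000893075 imp gal and 0.0739 US fl oz = 0.000480739 imp gal.
0.000893075 + 0.000480739 ≈ 0.00137 imp gal.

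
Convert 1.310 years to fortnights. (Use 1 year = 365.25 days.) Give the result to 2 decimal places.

34.18 fortnight

1 yr = 26.0893 fortnights.
Thus 1.310 × 26.0893 ≈ 34.18 fortnight.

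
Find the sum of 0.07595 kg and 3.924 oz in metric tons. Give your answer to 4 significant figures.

0.0001872 t

0.07595 kg = 7.59500 × 10^-5 t and 3.924 oz = 0.000111244 t.
7.59500 × 10^-5 + 0.000111244 ≈ 0.0001872 t.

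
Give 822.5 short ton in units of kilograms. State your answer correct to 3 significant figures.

1 short ton = 907.185 kg.
822.5 × 907.185 ≈ 746000 kg.

746000 kilograms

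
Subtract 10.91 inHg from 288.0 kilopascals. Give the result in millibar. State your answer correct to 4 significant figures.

288.0 kPa = 2880.00 mbar and 10.91 inHg = 369.455 mbar.
2880.00 − 369.455 ≈ 2511 mbar.

2511 mbar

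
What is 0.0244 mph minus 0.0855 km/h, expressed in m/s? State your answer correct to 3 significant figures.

0.0244 mph = 0.0109078 m/s and 0.0855 km/h = 0.0237500 m/s.
0.0109078 − 0.0237500 ≈ -0.0128 m/s.

-0.0128 m/s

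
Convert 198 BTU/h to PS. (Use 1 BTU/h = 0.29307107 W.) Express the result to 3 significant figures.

1 BTU per hour = 0.000398466 metric horsepower.
Then 198 × 0.000398466 ≈ 0.0789 PS.

0.0789 PS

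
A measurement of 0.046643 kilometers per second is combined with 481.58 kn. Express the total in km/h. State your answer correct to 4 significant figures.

1060 kilometers per hour

0.046643 km/s = 167.915 km/h and 481.58 kn = 891.886 km/h.
167.915 + 891.886 ≈ 1060 km/h.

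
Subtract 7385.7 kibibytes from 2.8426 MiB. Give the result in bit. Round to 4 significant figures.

2.8426 MiB = 2.38455e+7 bit and 7385.7 KiB = 6.05037e+7 bit.
2.38455e+7 − 6.05037e+7 ≈ -3.666e+7 bit.

-3.666e+7 bit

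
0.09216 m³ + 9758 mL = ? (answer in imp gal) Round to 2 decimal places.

22.42 imp gal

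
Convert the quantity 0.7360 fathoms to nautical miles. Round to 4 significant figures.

0.0007268 nmi

1 fathom = 0.000987473 nautical miles.
Thus 0.7360 × 0.000987473 ≈ 0.0007268 nmi.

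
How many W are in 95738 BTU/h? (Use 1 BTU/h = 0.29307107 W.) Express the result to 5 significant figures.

1 BTU per hour = 0.293071 W.
So 95738 × 0.293071 ≈ 28058 W.

28058 W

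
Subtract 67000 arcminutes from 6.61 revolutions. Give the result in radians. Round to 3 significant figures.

22.0 rad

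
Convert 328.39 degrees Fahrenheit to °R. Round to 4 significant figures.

788.1 degrees Rankine

°R = °F + 459.67.
Applying the formula gives 788.1 °R.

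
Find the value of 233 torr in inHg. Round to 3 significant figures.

1 torr = 0.0393701 inHg.
233 × 0.0393701 ≈ 9.17 inHg.

9.17 inHg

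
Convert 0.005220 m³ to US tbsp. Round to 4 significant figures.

1 cubic meter = 67628.0 US tbsp.
Then 0.005220 × 67628.0 ≈ 353.0 US tbsp.

353.0 US tablespoons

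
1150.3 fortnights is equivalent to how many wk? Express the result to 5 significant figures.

2300.6 wk

1 fortnight = 2.00000 wk.
Thus 1150.3 × 2.00000 ≈ 2300.6 wk.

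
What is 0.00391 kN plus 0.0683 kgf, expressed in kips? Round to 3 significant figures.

0.00103 kip

0.00391 kN = 0.000879003 kip and 0.0683 kgf = 0.000150576 kip.
0.000879003 + 0.000150576 ≈ 0.00103 kip.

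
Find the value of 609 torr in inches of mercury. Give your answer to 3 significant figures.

1 torr = 0.0393701 inHg.
Then 609 × 0.0393701 ≈ 24.0 inHg.

24.0 inches of mercury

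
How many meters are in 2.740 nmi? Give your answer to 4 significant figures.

5074 m

1 nmi = 1852.00 m.
So 2.740 × 1852.00 ≈ 5074 m.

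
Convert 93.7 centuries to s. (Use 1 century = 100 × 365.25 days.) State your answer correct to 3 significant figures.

2.96 × 10^11 seconds

1 century = 3.15576 × 10^9 s.
So 93.7 × 3.15576 × 10^9 ≈ 2.96 × 10^11 s.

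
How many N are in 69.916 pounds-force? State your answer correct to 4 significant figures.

311.0 newtons

1 lbf = 4.44822 N.
So 69.916 × 4.44822 ≈ 311.0 N.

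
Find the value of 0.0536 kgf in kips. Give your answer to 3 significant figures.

0.000118 kip

1 kilogram-force = 0.00220462 kip.
Thus 0.0536 × 0.00220462 ≈ 0.000118 kip.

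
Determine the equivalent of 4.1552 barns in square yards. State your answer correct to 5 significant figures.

4.9696e-28 yd²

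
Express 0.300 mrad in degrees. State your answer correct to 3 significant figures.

0.0172 °

1 milliradian = 0.0572958 degrees.
So 0.300 × 0.0572958 ≈ 0.0172 °.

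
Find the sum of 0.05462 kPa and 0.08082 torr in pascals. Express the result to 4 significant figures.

65.40 pascals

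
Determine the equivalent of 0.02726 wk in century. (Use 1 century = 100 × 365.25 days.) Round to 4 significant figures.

1 week = 0.000191650 century.
0.02726 × 0.000191650 ≈ 5.224e-6 century.

5.224e-6 centuries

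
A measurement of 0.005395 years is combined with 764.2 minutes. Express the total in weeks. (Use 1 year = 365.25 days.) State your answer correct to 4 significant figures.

0.3573 weeks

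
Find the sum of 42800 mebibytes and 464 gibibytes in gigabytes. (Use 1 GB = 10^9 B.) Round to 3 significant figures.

42800 MiB = 44.8791 GB and 464 GiB = 498.216 GB.
44.8791 + 498.216 ≈ 543 GB.

543 gigabytes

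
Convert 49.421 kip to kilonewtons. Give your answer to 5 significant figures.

219.84 kN

1 kip = 4.44822 kN.
Then 49.421 × 4.44822 ≈ 219.84 kN.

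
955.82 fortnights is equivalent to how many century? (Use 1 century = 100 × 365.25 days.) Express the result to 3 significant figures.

0.366 century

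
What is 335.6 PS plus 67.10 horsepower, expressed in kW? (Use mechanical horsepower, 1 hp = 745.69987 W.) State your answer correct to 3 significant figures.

335.6 PS = 246.833 kW and 67.10 hp = 50.0365 kW.
246.833 + 50.0365 ≈ 297 kW.

297 kilowatts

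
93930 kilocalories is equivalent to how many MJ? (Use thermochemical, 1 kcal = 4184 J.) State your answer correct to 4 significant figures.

1 kcal = 0.00418400 megajoules.
Thus 93930 × 0.00418400 ≈ 393.0 MJ.

393.0 MJ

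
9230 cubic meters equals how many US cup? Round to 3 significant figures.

3.90e+7 US cup

1 cubic meter = 4226.75 US cup.
Then 9230 × 4226.75 ≈ 3.90e+7 US cup.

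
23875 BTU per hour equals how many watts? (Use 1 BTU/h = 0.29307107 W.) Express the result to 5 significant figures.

6997.1 W

1 BTU/h = 0.293071 W.
So 23875 × 0.293071 ≈ 6997.1 W.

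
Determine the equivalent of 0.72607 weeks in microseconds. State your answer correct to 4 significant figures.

4.391 × 10^11 μs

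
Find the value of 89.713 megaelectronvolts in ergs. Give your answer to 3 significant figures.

1 MeV = 1.60218e-6 erg.
89.713 × 1.60218e-6 ≈ 0.000144 erg.

0.000144 ergs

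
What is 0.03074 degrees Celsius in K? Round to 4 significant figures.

K = °C + 273.15.
Applying the formula gives 273.2 K.

273.2 K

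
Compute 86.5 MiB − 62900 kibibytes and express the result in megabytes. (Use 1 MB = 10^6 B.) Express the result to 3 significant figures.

26.3 MB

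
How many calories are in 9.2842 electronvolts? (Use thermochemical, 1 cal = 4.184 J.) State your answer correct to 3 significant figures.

3.56 × 10^-19 cal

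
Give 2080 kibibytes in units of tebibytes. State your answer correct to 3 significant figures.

1 KiB = 9.31323 × 10^-10 TiB.
2080 × 9.31323 × 10^-10 ≈ 1.94 × 10^-6 TiB.

1.94 × 10^-6 TiB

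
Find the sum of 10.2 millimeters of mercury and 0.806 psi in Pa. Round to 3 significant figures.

6920 pascals

10.2 mmHg = 1359.89 Pa and 0.806 psi = 5557.17 Pa.
1359.89 + 5557.17 ≈ 6920 Pa.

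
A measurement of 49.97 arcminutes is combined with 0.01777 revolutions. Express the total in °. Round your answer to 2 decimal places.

49.97 arcmin = 0.832833 ° and 0.01777 rev = 6.39720 °.
0.832833 + 6.39720 ≈ 7.23 °.

7.23 °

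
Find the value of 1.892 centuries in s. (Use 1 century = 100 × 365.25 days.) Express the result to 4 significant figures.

1 century = 3.15576e+9 s.
So 1.892 × 3.15576e+9 ≈ 5.971e+9 s.

5.971e+9 seconds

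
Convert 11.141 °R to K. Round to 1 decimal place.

°R = K × 9/5.
Applying the formula gives 6.2 K.

6.2 kelvins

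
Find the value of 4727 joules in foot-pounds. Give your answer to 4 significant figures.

3486 foot-pounds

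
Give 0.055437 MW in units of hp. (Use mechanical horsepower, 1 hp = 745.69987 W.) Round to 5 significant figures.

74.342 hp

1 MW = 1341.02 horsepower.
Thus 0.055437 × 1341.02 ≈ 74.342 hp.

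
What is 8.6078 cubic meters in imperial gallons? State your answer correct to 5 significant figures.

1893.5 imp gal

1 cubic meter = 219.9692 imperial gallons.
Then 8.6078 × 219.9692 ≈ 1893.5 imp gal.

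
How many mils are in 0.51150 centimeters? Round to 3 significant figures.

1 centimeter = 393.701 mils.
So 0.51150 × 393.701 ≈ 201 mil.

201 mils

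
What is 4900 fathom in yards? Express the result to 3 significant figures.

1 fathom = 2.00000 yd.
Then 4900 × 2.00000 ≈ 9800 yd.

9800 yd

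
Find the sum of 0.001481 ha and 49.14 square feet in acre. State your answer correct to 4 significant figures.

0.004788 acre

0.001481 ha = 0.00365963 acre and 49.14 ft² = 0.00112810 acre.
0.00365963 + 0.00112810 ≈ 0.004788 acre.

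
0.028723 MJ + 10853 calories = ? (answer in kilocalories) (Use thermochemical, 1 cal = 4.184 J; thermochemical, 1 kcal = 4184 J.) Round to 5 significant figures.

17.718 kcal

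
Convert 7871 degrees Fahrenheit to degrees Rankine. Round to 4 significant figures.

8331 degrees Rankine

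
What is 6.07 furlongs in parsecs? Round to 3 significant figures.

1 furlong = 6.51941e-15 pc.
Thus 6.07 × 6.51941e-15 ≈ 3.96e-14 pc.

3.96e-14 parsecs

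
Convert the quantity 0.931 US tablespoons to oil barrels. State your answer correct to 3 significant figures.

8.66 × 10^-5 bbl

1 US tablespoon = 9.30060 × 10^-5 bbl.
Thus 0.931 × 9.30060 × 10^-5 ≈ 8.66 × 10^-5 bbl.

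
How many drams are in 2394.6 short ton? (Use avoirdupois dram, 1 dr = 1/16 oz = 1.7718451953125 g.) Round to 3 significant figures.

1.23e+9 dr

1 short ton = 512000 dr.
Then 2394.6 × 512000 ≈ 1.23e+9 dr.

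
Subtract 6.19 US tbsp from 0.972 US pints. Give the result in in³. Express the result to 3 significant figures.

0.972 US pt = 28.0665 in³ and 6.19 US tbsp = 5.58551 in³.
28.0665 − 5.58551 ≈ 22.5 in³.

22.5 in³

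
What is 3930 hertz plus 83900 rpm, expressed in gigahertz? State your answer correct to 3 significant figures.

3930 Hz = 3.93000 × 10^-6 GHz and 83900 rpm = 1.39833 × 10^-6 GHz.
3.93000 × 10^-6 + 1.39833 × 10^-6 ≈ 5.33 × 10^-6 GHz.

5.33 × 10^-6 GHz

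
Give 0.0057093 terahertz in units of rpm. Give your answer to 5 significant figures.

3.4256e+11 rpm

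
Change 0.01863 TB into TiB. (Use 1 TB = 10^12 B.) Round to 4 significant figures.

0.01694 tebibytes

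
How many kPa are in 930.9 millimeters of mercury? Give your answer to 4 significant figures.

1 millimeter of mercury = 0.133322 kPa.
Thus 930.9 × 0.133322 ≈ 124.1 kPa.

124.1 kilopascals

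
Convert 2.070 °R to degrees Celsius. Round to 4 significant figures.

°R = (°C + 273.15) × 9/5.
Applying the formula gives -272.0 °C.

-272.0 degrees Celsius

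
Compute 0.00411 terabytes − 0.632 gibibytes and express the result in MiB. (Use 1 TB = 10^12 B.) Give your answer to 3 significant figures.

3270 MiB

0.00411 TB = 3919.60 MiB and 0.632 GiB = 647.168 MiB.
3919.60 − 647.168 ≈ 3270 MiB.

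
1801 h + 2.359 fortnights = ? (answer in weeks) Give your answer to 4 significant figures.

15.44 wk

1801 h = 10.7202 wk and 2.359 fortnight = 4.71800 wk.
10.7202 + 4.71800 ≈ 15.44 wk.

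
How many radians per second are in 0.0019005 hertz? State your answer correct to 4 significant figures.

0.01194 radians per second

1 Hz = 6.28319 radians per second.
Then 0.0019005 × 6.28319 ≈ 0.01194 rad/s.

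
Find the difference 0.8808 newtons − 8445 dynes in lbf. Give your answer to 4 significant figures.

0.8808 N = 0.198012 lbf and 8445 dyn = 0.0189851 lbf.
0.198012 − 0.0189851 ≈ 0.1790 lbf.

0.1790 lbf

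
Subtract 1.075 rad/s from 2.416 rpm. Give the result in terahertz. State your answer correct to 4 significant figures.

-1.308 × 10^-13 THz

2.416 rpm = 4.02667 × 10^-14 THz and 1.075 rad/s = 1.71092 × 10^-13 THz.
4.02667 × 10^-14 − 1.71092 × 10^-13 ≈ -1.308 × 10^-13 THz.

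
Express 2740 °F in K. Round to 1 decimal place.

K = (°F + 459.67) × 5/9.
Applying the formula gives 1777.6 K.

1777.6 K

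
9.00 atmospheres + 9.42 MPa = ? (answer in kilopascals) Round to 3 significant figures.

10300 kPa

9.00 atm = 911.925 kPa and 9.42 MPa = 9420.00 kPa.
911.925 + 9420.00 ≈ 10300 kPa.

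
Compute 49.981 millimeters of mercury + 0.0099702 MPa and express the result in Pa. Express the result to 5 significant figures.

49.981 mmHg = 6663.59 Pa and 0.0099702 MPa = 9970.20 Pa.
6663.59 + 9970.20 ≈ 16634 Pa.

16634 Pa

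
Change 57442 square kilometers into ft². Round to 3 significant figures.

6.18 × 10^11 square feet

1 km² = 1.07639 × 10^7 square feet.
So 57442 × 1.07639 × 10^7 ≈ 6.18 × 10^11 ft².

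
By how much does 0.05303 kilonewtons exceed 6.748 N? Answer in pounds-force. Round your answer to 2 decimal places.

10.40 pounds-force

0.05303 kN = 11.9216 lbf and 6.748 N = 1.51701 lbf.
11.9216 − 1.51701 ≈ 10.40 lbf.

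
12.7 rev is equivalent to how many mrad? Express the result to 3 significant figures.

1 rev = 6283.19 milliradians.
12.7 × 6283.19 ≈ 79800 mrad.

79800 milliradians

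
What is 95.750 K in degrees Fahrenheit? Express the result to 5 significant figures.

-287.32 °F

K = (°F + 459.67) × 5/9.
Applying the formula gives -287.32 °F.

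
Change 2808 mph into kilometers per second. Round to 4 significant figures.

1.255 km/s

1 mile per hour = 0.000447040 km/s.
2808 × 0.000447040 ≈ 1.255 km/s.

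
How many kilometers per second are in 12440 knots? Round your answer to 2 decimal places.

1 knot = 0.000514444 km/s.
Thus 12440 × 0.000514444 ≈ 6.40 km/s.

6.40 kilometers per second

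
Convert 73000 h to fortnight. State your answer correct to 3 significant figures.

1 h = 0.00297619 fortnights.
73000 × 0.00297619 ≈ 217 fortnight.

217 fortnight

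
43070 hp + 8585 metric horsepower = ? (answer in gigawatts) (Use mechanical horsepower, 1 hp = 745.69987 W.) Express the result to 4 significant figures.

0.03843 GW

43070 hp = 0.0321173 GW and 8585 PS = 0.00631426 GW.
0.0321173 + 0.00631426 ≈ 0.03843 GW.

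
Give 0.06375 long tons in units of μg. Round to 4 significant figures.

6.477 × 10^10 micrograms

1 long ton = 1.01605 × 10^12 μg.
0.06375 × 1.01605 × 10^12 ≈ 6.477 × 10^10 μg.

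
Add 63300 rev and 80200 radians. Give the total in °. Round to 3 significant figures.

2.74e+7 degrees

63300 rev = 2.27880e+7 ° and 80200 rad = 4.59512e+6 °.
2.27880e+7 + 4.59512e+6 ≈ 2.74e+7 °.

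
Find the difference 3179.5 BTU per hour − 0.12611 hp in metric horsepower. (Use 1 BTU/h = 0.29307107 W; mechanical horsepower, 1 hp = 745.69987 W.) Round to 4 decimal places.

1.1391 PS

3179.5 BTU/h = 1.26692 PS and 0.12611 hp = 0.127859 PS.
1.26692 − 0.127859 ≈ 1.1391 PS.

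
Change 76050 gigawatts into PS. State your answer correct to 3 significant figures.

1.03 × 10^11 PS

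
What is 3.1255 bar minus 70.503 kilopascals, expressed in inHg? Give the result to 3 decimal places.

71.476 inHg

3.1255 bar = 92.29596 inHg and 70.503 kPa = 20.81952 inHg.
92.29596 − 20.81952 ≈ 71.476 inHg.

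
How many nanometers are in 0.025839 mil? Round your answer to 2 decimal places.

656.31 nanometers

1 mil = 25400.0 nanometers.
So 0.025839 × 25400.0 ≈ 656.31 nm.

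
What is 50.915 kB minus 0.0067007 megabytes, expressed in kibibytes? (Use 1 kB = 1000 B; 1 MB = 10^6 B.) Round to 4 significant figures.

43.18 KiB

50.915 kB = 49.7217 KiB and 0.0067007 MB = 6.54365 KiB.
49.7217 − 6.54365 ≈ 43.18 KiB.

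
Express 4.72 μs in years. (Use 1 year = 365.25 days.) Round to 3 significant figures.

1.50e-13 yr

1 microsecond = 3.16881e-14 yr.
Thus 4.72 × 3.16881e-14 ≈ 1.50e-13 yr.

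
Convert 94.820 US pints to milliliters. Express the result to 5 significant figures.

1 US pt = 473.176 milliliters.
Then 94.820 × 473.176 ≈ 44867 mL.

44867 mL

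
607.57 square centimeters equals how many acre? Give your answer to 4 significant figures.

1 square centimeter = 2.47105 × 10^-8 acre.
Then 607.57 × 2.47105 × 10^-8 ≈ 1.501 × 10^-5 acre.

1.501 × 10^-5 acres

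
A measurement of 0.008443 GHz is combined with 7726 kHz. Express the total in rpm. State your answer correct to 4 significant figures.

9.701 × 10^8 rpm

0.008443 GHz = 5.06580 × 10^8 rpm and 7726 kHz = 4.63560 × 10^8 rpm.
5.06580 × 10^8 + 4.63560 × 10^8 ≈ 9.701 × 10^8 rpm.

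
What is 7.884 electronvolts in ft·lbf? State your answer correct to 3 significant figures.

9.32e-19 foot-pounds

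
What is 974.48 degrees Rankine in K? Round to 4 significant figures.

541.4 K

°R = K × 9/5.
Applying the formula gives 541.4 K.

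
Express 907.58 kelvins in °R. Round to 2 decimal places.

1633.64 degrees Rankine

°R = K × 9/5.
Applying the formula gives 1633.64 °R.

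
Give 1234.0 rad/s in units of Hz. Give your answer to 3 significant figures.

1 radian per second = 0.159155 hertz.
Thus 1234.0 × 0.159155 ≈ 196 Hz.

196 Hz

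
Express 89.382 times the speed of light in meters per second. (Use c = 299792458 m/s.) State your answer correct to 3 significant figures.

2.68 × 10^10 m/s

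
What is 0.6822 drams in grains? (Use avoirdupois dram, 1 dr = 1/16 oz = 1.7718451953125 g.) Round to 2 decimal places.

18.65 grains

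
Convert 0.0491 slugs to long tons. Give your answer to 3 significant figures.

0.000705 long tons

1 slug = 0.0143634 long ton.
0.0491 × 0.0143634 ≈ 0.000705 long ton.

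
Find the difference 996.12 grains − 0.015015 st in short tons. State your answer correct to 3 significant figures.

996.12 gr = 7.11514 × 10^-5 short ton and 0.015015 st = 0.000105105 short ton.
7.11514 × 10^-5 − 0.000105105 ≈ -3.40 × 10^-5 short ton.

-3.40 × 10^-5 short ton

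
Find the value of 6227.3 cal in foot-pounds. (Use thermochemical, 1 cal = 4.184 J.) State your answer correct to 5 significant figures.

19217 ft·lbf

1 cal = 3.08596 foot-pounds.
Thus 6227.3 × 3.08596 ≈ 19217 ft·lbf.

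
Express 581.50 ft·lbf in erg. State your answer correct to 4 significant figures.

7.884e+9 erg

1 foot-pound = 1.35582e+7 erg.
So 581.50 × 1.35582e+7 ≈ 7.884e+9 erg.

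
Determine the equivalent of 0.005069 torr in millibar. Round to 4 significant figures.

0.006758 mbar

1 torr = 1.33322 mbar.
Then 0.005069 × 1.33322 ≈ 0.006758 mbar.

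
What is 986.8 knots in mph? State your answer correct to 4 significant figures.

1136 miles per hour

1 kn = 1.15078 mph.
986.8 × 1.15078 ≈ 1136 mph.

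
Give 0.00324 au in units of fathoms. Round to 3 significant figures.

1 au = 8.18011e+10 fathoms.
Thus 0.00324 × 8.18011e+10 ≈ 2.65e+8 fathom.

2.65e+8 fathoms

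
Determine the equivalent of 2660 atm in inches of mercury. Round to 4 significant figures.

79590 inHg

1 atm = 29.9213 inches of mercury.
2660 × 29.9213 ≈ 79590 inHg.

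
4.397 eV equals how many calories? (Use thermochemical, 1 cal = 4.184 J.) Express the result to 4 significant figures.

1.684e-19 cal

1 electronvolt = 3.82929e-20 cal.
Thus 4.397 × 3.82929e-20 ≈ 1.684e-19 cal.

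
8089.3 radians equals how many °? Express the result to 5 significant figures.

1 radian = 57.2958 degrees.
So 8089.3 × 57.2958 ≈ 463480 °.

463480 °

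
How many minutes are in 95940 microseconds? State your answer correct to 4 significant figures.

1 microsecond = 1.66667 × 10^-8 minutes.
Then 95940 × 1.66667 × 10^-8 ≈ 0.001599 min.

0.001599 minutes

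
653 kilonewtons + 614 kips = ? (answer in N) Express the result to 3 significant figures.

3.38 × 10^6 N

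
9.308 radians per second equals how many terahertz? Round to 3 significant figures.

1.48e-12 THz

1 rad/s = 1.59155e-13 THz.
Thus 9.308 × 1.59155e-13 ≈ 1.48e-12 THz.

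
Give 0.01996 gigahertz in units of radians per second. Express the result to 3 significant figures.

1 GHz = 6.28319 × 10^9 radians per second.
Then 0.01996 × 6.28319 × 10^9 ≈ 1.25 × 10^8 rad/s.

1.25 × 10^8 rad/s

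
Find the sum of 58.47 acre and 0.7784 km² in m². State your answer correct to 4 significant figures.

58.47 acre = 236620 m² and 0.7784 km² = 778400 m².
236620 + 778400 ≈ 1.015 × 10^6 m².

1.015 × 10^6 m²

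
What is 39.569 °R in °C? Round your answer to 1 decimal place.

-251.2 °C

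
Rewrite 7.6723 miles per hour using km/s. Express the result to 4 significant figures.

0.003430 km/s

1 mph = 0.000447040 km/s.
Thus 7.6723 × 0.000447040 ≈ 0.003430 km/s.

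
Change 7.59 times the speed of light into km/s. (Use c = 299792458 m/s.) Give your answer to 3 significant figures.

2.28 × 10^6 km/s

1 c = 299792 km/s.
7.59 × 299792 ≈ 2.28 × 10^6 km/s.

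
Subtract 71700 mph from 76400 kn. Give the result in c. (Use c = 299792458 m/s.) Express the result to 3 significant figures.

76400 kn = 0.000131103 c and 71700 mph = 0.000106917 c.
0.000131103 − 0.000106917 ≈ 2.42e-5 c.

2.42e-5 times the speed of light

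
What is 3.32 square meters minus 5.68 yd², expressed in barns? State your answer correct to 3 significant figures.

-1.43e+28 barn

3.32 m² = 3.32000e+28 barn and 5.68 yd² = 4.74920e+28 barn.
3.32000e+28 − 4.74920e+28 ≈ -1.43e+28 barn.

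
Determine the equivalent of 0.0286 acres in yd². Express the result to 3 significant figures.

1 acre = 4840.00 square yards.
Thus 0.0286 × 4840.00 ≈ 138 yd².

138 square yards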